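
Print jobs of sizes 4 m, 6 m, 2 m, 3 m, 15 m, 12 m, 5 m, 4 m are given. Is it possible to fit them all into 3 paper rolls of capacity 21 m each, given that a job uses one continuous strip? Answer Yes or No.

Yes

A valid assignment using 3 paper rolls:
  roll 1: 15 + 6 = 21
  roll 2: 12 + 5 + 4 = 21
  roll 3: 4 + 3 + 2 = 9
Every load is within 21 m, so 3 paper rolls suffice.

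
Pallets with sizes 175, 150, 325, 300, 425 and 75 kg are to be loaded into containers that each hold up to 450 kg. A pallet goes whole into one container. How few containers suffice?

4

Total = 425 + 325 + 300 + 175 + 150 + 75 = 1450 kg.
Lower bound: ⌈1450/450⌉ = 4 containers.
A packing using 4 containers:
  container 1: 425 = 425
  container 2: 325 + 75 = 400
  container 3: 300 + 150 = 450
  container 4: 175 = 175
This matches the lower bound, so 4 is optimal.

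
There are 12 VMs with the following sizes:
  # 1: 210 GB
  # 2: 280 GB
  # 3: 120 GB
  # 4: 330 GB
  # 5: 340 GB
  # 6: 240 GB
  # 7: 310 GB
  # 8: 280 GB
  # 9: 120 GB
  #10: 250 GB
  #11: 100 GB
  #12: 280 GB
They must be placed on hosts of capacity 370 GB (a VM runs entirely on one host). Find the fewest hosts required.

9

Total = 340 + 330 + 310 + 280 + 280 + 280 + 250 + 240 + 210 + 120 + 120 + 100 = 2860 GB.
Lower bound: ⌈2860/370⌉ = 8 hosts.
Also, 9 VMs each exceed 185 GB, and no two of those can share a host, so at least 9 hosts are needed.
A packing using 9 hosts:
  host 1: 340 = 340
  host 2: 330 = 330
  host 3: 310 = 310
  host 4: 280 = 280
  host 5: 280 = 280
  host 6: 280 = 280
  host 7: 250 + 120 = 370
  host 8: 240 + 120 = 360
  host 9: 210 + 100 = 310
This matches the lower bound, so 9 is optimal.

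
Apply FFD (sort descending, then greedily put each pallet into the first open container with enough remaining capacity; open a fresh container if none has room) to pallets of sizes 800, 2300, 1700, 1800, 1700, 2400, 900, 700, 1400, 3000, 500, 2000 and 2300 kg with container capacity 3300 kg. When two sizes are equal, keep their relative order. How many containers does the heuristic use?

8

Sorted descending: 3000, 2400, 2300, 2300, 2000, 1800, 1700, 1700, 1400, 900, 800, 700, 500.
  3000 → container 1 (new)  [load 3000/3300]
  2400 → container 2 (new)  [load 2400/3300]
  2300 → container 3 (new)  [load 2300/3300]
  2300 → container 4 (new)  [load 2300/3300]
  2000 → container 5 (new)  [load 2000/3300]
  1800 → container 6 (new)  [load 1800/3300]
  1700 → container 7 (new)  [load 1700/3300]
  1700 → container 8 (new)  [load 1700/3300]
  1400 → container 6  [load 3200/3300]
  900 → container 2  [load 3300/3300]
  800 → container 3  [load 3100/3300]
  700 → container 4  [load 3000/3300]
  500 → container 5  [load 2500/3300]
8 containers opened.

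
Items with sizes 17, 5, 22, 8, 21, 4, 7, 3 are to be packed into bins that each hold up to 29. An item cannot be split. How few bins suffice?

Total = 22 + 21 + 17 + 8 + 7 + 5 + 4 + 3 = 87.
Lower bound: ⌈87/29⌉ = 3 bins.
A packing using 3 bins:
  bin 1: 22 + 7 = 29
  bin 2: 21 + 8 = 29
  bin 3: 17 + 5 + 4 + 3 = 29
This matches the lower bound, so 3 is optimal.

3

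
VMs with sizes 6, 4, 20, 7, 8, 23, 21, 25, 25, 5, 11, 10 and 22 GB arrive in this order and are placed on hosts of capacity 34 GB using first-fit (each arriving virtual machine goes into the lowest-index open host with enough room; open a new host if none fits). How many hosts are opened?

7

  6 → host 1 (new)  [load 6/34]
  4 → host 1  [load 10/34]
  20 → host 1  [load 30/34]
  7 → host 2 (new)  [load 7/34]
  8 → host 2  [load 15/34]
  23 → host 3 (new)  [load 23/34]
  21 → host 4 (new)  [load 21/34]
  25 → host 5 (new)  [load 25/34]
  25 → host 6 (new)  [load 25/34]
  5 → host 2  [load 20/34]
  11 → host 2  [load 31/34]
  10 → host 3  [load 33/34]
  22 → host 7 (new)  [load 22/34]
7 hosts opened.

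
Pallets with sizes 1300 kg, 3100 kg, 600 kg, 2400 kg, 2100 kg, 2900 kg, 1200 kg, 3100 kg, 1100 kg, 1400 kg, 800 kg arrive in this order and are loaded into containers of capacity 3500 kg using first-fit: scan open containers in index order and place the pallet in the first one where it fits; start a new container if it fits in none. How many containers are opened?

  1300 → container 1 (new)  [load 1300/3500]
  3100 → container 2 (new)  [load 3100/3500]
  600 → container 1  [load 1900/3500]
  2400 → container 3 (new)  [load 2400/3500]
  2100 → container 4 (new)  [load 2100/3500]
  2900 → container 5 (new)  [load 2900/3500]
  1200 → container 1  [load 3100/3500]
  3100 → container 6 (new)  [load 3100/3500]
  1100 → container 3  [load 3500/3500]
  1400 → container 4  [load 3500/3500]
  800 → container 7 (new)  [load 800/3500]
7 containers opened.

7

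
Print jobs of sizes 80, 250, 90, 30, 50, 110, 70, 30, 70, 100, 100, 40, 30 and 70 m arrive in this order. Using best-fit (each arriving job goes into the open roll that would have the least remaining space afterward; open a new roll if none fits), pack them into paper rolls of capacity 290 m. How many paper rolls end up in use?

  80 → roll 1 (new)  [load 80/290]
  250 → roll 2 (new)  [load 250/290]
  90 → roll 1  [load 170/290]
  30 → roll 2  [load 280/290]
  50 → roll 1  [load 220/290]
  110 → roll 3 (new)  [load 110/290]
  70 → roll 1  [load 290/290]
  30 → roll 3  [load 140/290]
  70 → roll 3  [load 210/290]
  100 → roll 4 (new)  [load 100/290]
  100 → roll 4  [load 200/290]
  40 → roll 3  [load 250/290]
  30 → roll 3  [load 280/290]
  70 → roll 4  [load 270/290]
4 paper rolls opened.

4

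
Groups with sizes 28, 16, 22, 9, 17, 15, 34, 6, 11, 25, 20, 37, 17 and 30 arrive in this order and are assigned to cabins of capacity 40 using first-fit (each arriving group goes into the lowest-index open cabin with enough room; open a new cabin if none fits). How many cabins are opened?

8

  28 → cabin 1 (new)  [load 28/40]
  16 → cabin 2 (new)  [load 16/40]
  22 → cabin 2  [load 38/40]
  9 → cabin 1  [load 37/40]
  17 → cabin 3 (new)  [load 17/40]
  15 → cabin 3  [load 32/40]
  34 → cabin 4 (new)  [load 34/40]
  6 → cabin 3  [load 38/40]
  11 → cabin 5 (new)  [load 11/40]
  25 → cabin 5  [load 36/40]
  20 → cabin 6 (new)  [load 20/40]
  37 → cabin 7 (new)  [load 37/40]
  17 → cabin 6  [load 37/40]
  30 → cabin 8 (new)  [load 30/40]
8 cabins opened.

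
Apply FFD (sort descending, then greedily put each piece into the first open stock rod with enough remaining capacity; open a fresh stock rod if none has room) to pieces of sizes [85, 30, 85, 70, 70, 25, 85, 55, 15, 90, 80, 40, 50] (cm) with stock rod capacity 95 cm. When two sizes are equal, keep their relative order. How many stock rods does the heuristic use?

9

Sorted descending: 90, 85, 85, 85, 80, 70, 70, 55, 50, 40, 30, 25, 15.
  90 → stock rod 1 (new)  [load 90/95]
  85 → stock rod 2 (new)  [load 85/95]
  85 → stock rod 3 (new)  [load 85/95]
  85 → stock rod 4 (new)  [load 85/95]
  80 → stock rod 5 (new)  [load 80/95]
  70 → stock rod 6 (new)  [load 70/95]
  70 → stock rod 7 (new)  [load 70/95]
  55 → stock rod 8 (new)  [load 55/95]
  50 → stock rod 9 (new)  [load 50/95]
  40 → stock rod 8  [load 95/95]
  30 → stock rod 9  [load 80/95]
  25 → stock rod 6  [load 95/95]
  15 → stock rod 5  [load 95/95]
9 stock rods opened.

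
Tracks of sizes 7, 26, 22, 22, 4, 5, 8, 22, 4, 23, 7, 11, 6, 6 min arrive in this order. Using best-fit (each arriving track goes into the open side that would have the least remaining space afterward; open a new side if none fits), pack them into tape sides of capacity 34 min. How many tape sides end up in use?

6

  7 → side 1 (new)  [load 7/34]
  26 → side 1  [load 33/34]
  22 → side 2 (new)  [load 22/34]
  22 → side 3 (new)  [load 22/34]
  4 → side 2  [load 26/34]
  5 → side 2  [load 31/34]
  8 → side 3  [load 30/34]
  22 → side 4 (new)  [load 22/34]
  4 → side 3  [load 34/34]
  23 → side 5 (new)  [load 23/34]
  7 → side 5  [load 30/34]
  11 → side 4  [load 33/34]
  6 → side 6 (new)  [load 6/34]
  6 → side 6  [load 12/34]
6 tape sides opened.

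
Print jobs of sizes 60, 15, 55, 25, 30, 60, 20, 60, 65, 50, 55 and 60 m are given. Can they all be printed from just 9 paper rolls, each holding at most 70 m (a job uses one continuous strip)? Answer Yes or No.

A valid assignment using 9 paper rolls:
  roll 1: 65 = 65
  roll 2: 60 = 60
  roll 3: 60 = 60
  roll 4: 60 = 60
  roll 5: 60 = 60
  roll 6: 55 + 15 = 70
  roll 7: 55 = 55
  roll 8: 50 + 20 = 70
  roll 9: 30 + 25 = 55
Every load is within 70 m, so 9 paper rolls suffice.

Yes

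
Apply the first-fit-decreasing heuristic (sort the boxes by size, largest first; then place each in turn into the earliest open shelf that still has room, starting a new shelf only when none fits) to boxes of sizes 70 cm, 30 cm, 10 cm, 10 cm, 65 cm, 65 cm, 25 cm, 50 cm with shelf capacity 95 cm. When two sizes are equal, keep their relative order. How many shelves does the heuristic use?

Sorted descending: 70, 65, 65, 50, 30, 25, 10, 10.
  70 → shelf 1 (new)  [load 70/95]
  65 → shelf 2 (new)  [load 65/95]
  65 → shelf 3 (new)  [load 65/95]
  50 → shelf 4 (new)  [load 50/95]
  30 → shelf 2  [load 95/95]
  25 → shelf 1  [load 95/95]
  10 → shelf 3  [load 75/95]
  10 → shelf 3  [load 85/95]
4 shelves opened.

4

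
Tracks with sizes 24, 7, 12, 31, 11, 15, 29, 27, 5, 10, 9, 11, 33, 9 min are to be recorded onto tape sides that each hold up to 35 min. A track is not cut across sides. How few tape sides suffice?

Total = 33 + 31 + 29 + 27 + 24 + 15 + 12 + 11 + 11 + 10 + 9 + 9 + 7 + 5 = 233 min.
Lower bound: ⌈233/35⌉ = 7 tape sides.
A packing using 7 tape sides:
  side 1: 33 = 33
  side 2: 31 = 31
  side 3: 29 + 5 = 34
  side 4: 27 + 7 = 34
  side 5: 24 + 11 = 35
  side 6: 15 + 11 + 9 = 35
  side 7: 12 + 10 + 9 = 31
This matches the lower bound, so 7 is optimal.

7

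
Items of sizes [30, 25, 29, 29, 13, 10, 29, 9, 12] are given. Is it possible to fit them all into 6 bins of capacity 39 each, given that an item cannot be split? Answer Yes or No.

Yes

A valid assignment using 6 bins:
  bin 1: 30 + 9 = 39
  bin 2: 29 + 10 = 39
  bin 3: 29 = 29
  bin 4: 29 = 29
  bin 5: 25 + 13 = 38
  bin 6: 12 = 12
Every load is within 39, so 6 bins suffice.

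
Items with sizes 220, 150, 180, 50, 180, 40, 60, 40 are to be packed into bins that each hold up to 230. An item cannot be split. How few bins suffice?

5

Total = 220 + 180 + 180 + 150 + 60 + 50 + 40 + 40 = 920.
Lower bound: ⌈920/230⌉ = 4 bins.
A packing using 5 bins:
  bin 1: 220 = 220
  bin 2: 180 + 50 = 230
  bin 3: 180 + 40 = 220
  bin 4: 150 + 60 = 210
  bin 5: 40 = 40
No arrangement into 4 bins stays within capacity, so 5 is optimal.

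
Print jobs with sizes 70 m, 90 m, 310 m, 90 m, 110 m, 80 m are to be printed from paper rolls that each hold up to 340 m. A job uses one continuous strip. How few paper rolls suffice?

Total = 310 + 110 + 90 + 90 + 80 + 70 = 750 m.
Lower bound: ⌈750/340⌉ = 3 paper rolls.
A packing using 3 paper rolls:
  roll 1: 310 = 310
  roll 2: 110 + 90 + 90 = 290
  roll 3: 80 + 70 = 150
This matches the lower bound, so 3 is optimal.

3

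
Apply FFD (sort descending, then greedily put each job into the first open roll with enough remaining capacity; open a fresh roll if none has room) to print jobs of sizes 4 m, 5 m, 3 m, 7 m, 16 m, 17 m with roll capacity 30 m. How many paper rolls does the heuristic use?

2

Sorted descending: 17, 16, 7, 5, 4, 3.
  17 → roll 1 (new)  [load 17/30]
  16 → roll 2 (new)  [load 16/30]
  7 → roll 1  [load 24/30]
  5 → roll 1  [load 29/30]
  4 → roll 2  [load 20/30]
  3 → roll 2  [load 23/30]
2 paper rolls opened.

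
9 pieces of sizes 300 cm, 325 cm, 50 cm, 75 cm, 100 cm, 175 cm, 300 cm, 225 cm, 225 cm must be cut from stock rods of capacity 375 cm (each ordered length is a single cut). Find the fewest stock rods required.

Total = 325 + 300 + 300 + 225 + 225 + 175 + 100 + 75 + 50 = 1775 cm.
Lower bound: ⌈1775/375⌉ = 5 stock rods.
A packing using 6 stock rods:
  stock rod 1: 325 + 50 = 375
  stock rod 2: 300 + 75 = 375
  stock rod 3: 300 = 300
  stock rod 4: 225 + 100 = 325
  stock rod 5: 225 = 225
  stock rod 6: 175 = 175
No arrangement into 5 stock rods stays within capacity, so 6 is optimal.

6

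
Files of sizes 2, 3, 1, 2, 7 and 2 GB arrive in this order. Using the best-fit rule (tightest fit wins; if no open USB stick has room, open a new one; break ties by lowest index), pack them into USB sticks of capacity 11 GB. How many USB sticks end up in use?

2

  2 → USB stick 1 (new)  [load 2/11]
  3 → USB stick 1  [load 5/11]
  1 → USB stick 1  [load 6/11]
  2 → USB stick 1  [load 8/11]
  7 → USB stick 2 (new)  [load 7/11]
  2 → USB stick 1  [load 10/11]
2 USB sticks opened.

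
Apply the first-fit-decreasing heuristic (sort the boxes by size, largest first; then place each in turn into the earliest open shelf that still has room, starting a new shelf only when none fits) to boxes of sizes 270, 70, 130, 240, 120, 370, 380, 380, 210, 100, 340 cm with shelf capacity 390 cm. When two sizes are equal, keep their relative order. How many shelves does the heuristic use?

7

Sorted descending: 380, 380, 370, 340, 270, 240, 210, 130, 120, 100, 70.
  380 → shelf 1 (new)  [load 380/390]
  380 → shelf 2 (new)  [load 380/390]
  370 → shelf 3 (new)  [load 370/390]
  340 → shelf 4 (new)  [load 340/390]
  270 → shelf 5 (new)  [load 270/390]
  240 → shelf 6 (new)  [load 240/390]
  210 → shelf 7 (new)  [load 210/390]
  130 → shelf 6  [load 370/390]
  120 → shelf 5  [load 390/390]
  100 → shelf 7  [load 310/390]
  70 → shelf 7  [load 380/390]
7 shelves opened.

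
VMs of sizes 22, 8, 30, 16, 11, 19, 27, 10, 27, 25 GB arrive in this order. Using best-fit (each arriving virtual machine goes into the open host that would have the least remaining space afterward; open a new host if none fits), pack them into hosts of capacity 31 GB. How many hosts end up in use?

  22 → host 1 (new)  [load 22/31]
  8 → host 1  [load 30/31]
  30 → host 2 (new)  [load 30/31]
  16 → host 3 (new)  [load 16/31]
  11 → host 3  [load 27/31]
  19 → host 4 (new)  [load 19/31]
  27 → host 5 (new)  [load 27/31]
  10 → host 4  [load 29/31]
  27 → host 6 (new)  [load 27/31]
  25 → host 7 (new)  [load 25/31]
7 hosts opened.

7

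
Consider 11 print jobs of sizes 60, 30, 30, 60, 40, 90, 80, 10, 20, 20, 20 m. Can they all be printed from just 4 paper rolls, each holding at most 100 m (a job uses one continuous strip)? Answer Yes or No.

Total = 460 m; ⌈460/100⌉ = 5.
At least 5 paper rolls are required, but only 4 are allowed.

No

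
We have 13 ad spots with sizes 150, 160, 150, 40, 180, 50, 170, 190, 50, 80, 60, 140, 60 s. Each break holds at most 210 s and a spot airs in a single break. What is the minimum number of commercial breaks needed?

Total = 190 + 180 + 170 + 160 + 150 + 150 + 140 + 80 + 60 + 60 + 50 + 50 + 40 = 1480 s.
Lower bound: ⌈1480/210⌉ = 8 commercial breaks.
A packing using 8 commercial breaks:
  break 1: 190 = 190
  break 2: 180 = 180
  break 3: 170 + 40 = 210
  break 4: 160 + 50 = 210
  break 5: 150 + 60 = 210
  break 6: 150 + 60 = 210
  break 7: 140 + 50 = 190
  break 8: 80 = 80
This matches the lower bound, so 8 is optimal.

8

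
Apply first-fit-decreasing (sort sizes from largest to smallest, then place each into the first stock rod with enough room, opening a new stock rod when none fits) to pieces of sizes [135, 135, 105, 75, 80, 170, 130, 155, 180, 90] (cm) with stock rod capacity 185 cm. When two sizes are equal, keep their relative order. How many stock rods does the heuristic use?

8

Sorted descending: 180, 170, 155, 135, 135, 130, 105, 90, 80, 75.
  180 → stock rod 1 (new)  [load 180/185]
  170 → stock rod 2 (new)  [load 170/185]
  155 → stock rod 3 (new)  [load 155/185]
  135 → stock rod 4 (new)  [load 135/185]
  135 → stock rod 5 (new)  [load 135/185]
  130 → stock rod 6 (new)  [load 130/185]
  105 → stock rod 7 (new)  [load 105/185]
  90 → stock rod 8 (new)  [load 90/185]
  80 → stock rod 7  [load 185/185]
  75 → stock rod 8  [load 165/185]
8 stock rods opened.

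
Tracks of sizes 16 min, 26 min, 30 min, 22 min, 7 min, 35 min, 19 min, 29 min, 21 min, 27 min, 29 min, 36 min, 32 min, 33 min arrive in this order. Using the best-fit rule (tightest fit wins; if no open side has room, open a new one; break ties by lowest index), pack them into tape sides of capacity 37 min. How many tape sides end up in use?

12

  16 → side 1 (new)  [load 16/37]
  26 → side 2 (new)  [load 26/37]
  30 → side 3 (new)  [load 30/37]
  22 → side 4 (new)  [load 22/37]
  7 → side 3  [load 37/37]
  35 → side 5 (new)  [load 35/37]
  19 → side 1  [load 35/37]
  29 → side 6 (new)  [load 29/37]
  21 → side 7 (new)  [load 21/37]
  27 → side 8 (new)  [load 27/37]
  29 → side 9 (new)  [load 29/37]
  36 → side 10 (new)  [load 36/37]
  32 → side 11 (new)  [load 32/37]
  33 → side 12 (new)  [load 33/37]
12 tape sides opened.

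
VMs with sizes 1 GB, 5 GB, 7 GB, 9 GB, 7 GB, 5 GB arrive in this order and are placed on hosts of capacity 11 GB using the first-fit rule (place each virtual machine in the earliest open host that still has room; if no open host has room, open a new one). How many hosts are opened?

4

  1 → host 1 (new)  [load 1/11]
  5 → host 1  [load 6/11]
  7 → host 2 (new)  [load 7/11]
  9 → host 3 (new)  [load 9/11]
  7 → host 4 (new)  [load 7/11]
  5 → host 1  [load 11/11]
4 hosts opened.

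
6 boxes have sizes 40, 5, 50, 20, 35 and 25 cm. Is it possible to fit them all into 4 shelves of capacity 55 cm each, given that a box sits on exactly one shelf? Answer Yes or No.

Yes

A valid assignment using 4 shelves:
  shelf 1: 50 + 5 = 55
  shelf 2: 40 = 40
  shelf 3: 35 + 20 = 55
  shelf 4: 25 = 25
Every load is within 55 cm, so 4 shelves suffice.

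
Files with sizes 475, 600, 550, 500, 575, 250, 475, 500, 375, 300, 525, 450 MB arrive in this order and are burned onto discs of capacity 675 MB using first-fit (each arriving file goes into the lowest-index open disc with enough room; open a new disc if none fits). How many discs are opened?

11

  475 → disc 1 (new)  [load 475/675]
  600 → disc 2 (new)  [load 600/675]
  550 → disc 3 (new)  [load 550/675]
  500 → disc 4 (new)  [load 500/675]
  575 → disc 5 (new)  [load 575/675]
  250 → disc 6 (new)  [load 250/675]
  475 → disc 7 (new)  [load 475/675]
  500 → disc 8 (new)  [load 500/675]
  375 → disc 6  [load 625/675]
  300 → disc 9 (new)  [load 300/675]
  525 → disc 10 (new)  [load 525/675]
  450 → disc 11 (new)  [load 450/675]
11 discs opened.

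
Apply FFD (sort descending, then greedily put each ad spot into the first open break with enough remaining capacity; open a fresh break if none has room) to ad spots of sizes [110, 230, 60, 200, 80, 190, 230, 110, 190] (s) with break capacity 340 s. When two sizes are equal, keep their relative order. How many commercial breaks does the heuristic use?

Sorted descending: 230, 230, 200, 190, 190, 110, 110, 80, 60.
  230 → break 1 (new)  [load 230/340]
  230 → break 2 (new)  [load 230/340]
  200 → break 3 (new)  [load 200/340]
  190 → break 4 (new)  [load 190/340]
  190 → break 5 (new)  [load 190/340]
  110 → break 1  [load 340/340]
  110 → break 2  [load 340/340]
  80 → break 3  [load 280/340]
  60 → break 3  [load 340/340]
5 commercial breaks opened.

5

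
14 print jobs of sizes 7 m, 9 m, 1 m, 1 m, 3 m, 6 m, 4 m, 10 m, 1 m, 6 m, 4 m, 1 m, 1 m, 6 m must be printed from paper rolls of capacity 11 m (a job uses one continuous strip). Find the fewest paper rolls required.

6

Total = 10 + 9 + 7 + 6 + 6 + 6 + 4 + 4 + 3 + 1 + 1 + 1 + 1 + 1 = 60 m.
Lower bound: ⌈60/11⌉ = 6 paper rolls.
A packing using 6 paper rolls:
  roll 1: 10 + 1 = 11
  roll 2: 9 + 1 + 1 = 11
  roll 3: 7 + 4 = 11
  roll 4: 6 + 4 + 1 = 11
  roll 5: 6 + 3 + 1 = 10
  roll 6: 6 = 6
This matches the lower bound, so 6 is optimal.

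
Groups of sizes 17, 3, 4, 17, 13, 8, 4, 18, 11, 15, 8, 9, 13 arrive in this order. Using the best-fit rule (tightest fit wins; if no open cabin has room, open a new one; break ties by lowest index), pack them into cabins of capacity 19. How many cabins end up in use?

  17 → cabin 1 (new)  [load 17/19]
  3 → cabin 2 (new)  [load 3/19]
  4 → cabin 2  [load 7/19]
  17 → cabin 3 (new)  [load 17/19]
  13 → cabin 4 (new)  [load 13/19]
  8 → cabin 2  [load 15/19]
  4 → cabin 2  [load 19/19]
  18 → cabin 5 (new)  [load 18/19]
  11 → cabin 6 (new)  [load 11/19]
  15 → cabin 7 (new)  [load 15/19]
  8 → cabin 6  [load 19/19]
  9 → cabin 8 (new)  [load 9/19]
  13 → cabin 9 (new)  [load 13/19]
9 cabins opened.

9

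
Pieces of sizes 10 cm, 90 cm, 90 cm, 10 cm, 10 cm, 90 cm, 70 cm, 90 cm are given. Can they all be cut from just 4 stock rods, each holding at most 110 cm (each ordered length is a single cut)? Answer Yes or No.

Total = 460 cm; ⌈460/110⌉ = 5.
At least 5 stock rods are required, but only 4 are allowed.

No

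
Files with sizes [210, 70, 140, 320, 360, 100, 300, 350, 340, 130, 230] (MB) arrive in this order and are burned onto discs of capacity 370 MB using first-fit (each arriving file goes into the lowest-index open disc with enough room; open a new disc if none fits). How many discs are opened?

8

  210 → disc 1 (new)  [load 210/370]
  70 → disc 1  [load 280/370]
  140 → disc 2 (new)  [load 140/370]
  320 → disc 3 (new)  [load 320/370]
  360 → disc 4 (new)  [load 360/370]
  100 → disc 2  [load 240/370]
  300 → disc 5 (new)  [load 300/370]
  350 → disc 6 (new)  [load 350/370]
  340 → disc 7 (new)  [load 340/370]
  130 → disc 2  [load 370/370]
  230 → disc 8 (new)  [load 230/370]
8 discs opened.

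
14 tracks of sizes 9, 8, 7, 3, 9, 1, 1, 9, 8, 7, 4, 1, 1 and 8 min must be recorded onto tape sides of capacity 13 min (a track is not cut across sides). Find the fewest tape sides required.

8

Total = 9 + 9 + 9 + 8 + 8 + 8 + 7 + 7 + 4 + 3 + 1 + 1 + 1 + 1 = 76 min.
Lower bound: ⌈76/13⌉ = 6 tape sides.
Also, 8 tracks each exceed 13/2 min, and no two of those can share a side, so at least 8 tape sides are needed.
A packing using 8 tape sides:
  side 1: 9 + 4 = 13
  side 2: 9 + 3 + 1 = 13
  side 3: 9 + 1 + 1 + 1 = 12
  side 4: 8 = 8
  side 5: 8 = 8
  side 6: 8 = 8
  side 7: 7 = 7
  side 8: 7 = 7
This matches the lower bound, so 8 is optimal.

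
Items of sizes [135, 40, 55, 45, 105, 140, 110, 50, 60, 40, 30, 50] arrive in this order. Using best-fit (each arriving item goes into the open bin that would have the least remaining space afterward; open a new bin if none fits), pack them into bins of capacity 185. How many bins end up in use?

  135 → bin 1 (new)  [load 135/185]
  40 → bin 1  [load 175/185]
  55 → bin 2 (new)  [load 55/185]
  45 → bin 2  [load 100/185]
  105 → bin 3 (new)  [load 105/185]
  140 → bin 4 (new)  [load 140/185]
  110 → bin 5 (new)  [load 110/185]
  50 → bin 5  [load 160/185]
  60 → bin 3  [load 165/185]
  40 → bin 4  [load 180/185]
  30 → bin 2  [load 130/185]
  50 → bin 2  [load 180/185]
5 bins opened.

5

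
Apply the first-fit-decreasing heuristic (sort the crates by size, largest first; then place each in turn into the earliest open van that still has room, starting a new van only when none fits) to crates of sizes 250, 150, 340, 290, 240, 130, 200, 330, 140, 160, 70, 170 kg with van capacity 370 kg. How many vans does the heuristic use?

Sorted descending: 340, 330, 290, 250, 240, 200, 170, 160, 150, 140, 130, 70.
  340 → van 1 (new)  [load 340/370]
  330 → van 2 (new)  [load 330/370]
  290 → van 3 (new)  [load 290/370]
  250 → van 4 (new)  [load 250/370]
  240 → van 5 (new)  [load 240/370]
  200 → van 6 (new)  [load 200/370]
  170 → van 6  [load 370/370]
  160 → van 7 (new)  [load 160/370]
  150 → van 7  [load 310/370]
  140 → van 8 (new)  [load 140/370]
  130 → van 5  [load 370/370]
  70 → van 3  [load 360/370]
8 vans opened.

8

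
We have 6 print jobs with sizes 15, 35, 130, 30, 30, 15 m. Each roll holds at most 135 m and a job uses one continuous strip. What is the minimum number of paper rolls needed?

2

Total = 130 + 35 + 30 + 30 + 15 + 15 = 255 m.
Lower bound: ⌈255/135⌉ = 2 paper rolls.
A packing using 2 paper rolls:
  roll 1: 130 = 130
  roll 2: 35 + 30 + 30 + 15 + 15 = 125
This matches the lower bound, so 2 is optimal.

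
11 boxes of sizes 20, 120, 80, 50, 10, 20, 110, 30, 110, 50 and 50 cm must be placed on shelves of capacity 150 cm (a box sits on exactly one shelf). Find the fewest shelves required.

5

Total = 120 + 110 + 110 + 80 + 50 + 50 + 50 + 30 + 20 + 20 + 10 = 650 cm.
Lower bound: ⌈650/150⌉ = 5 shelves.
A packing using 5 shelves:
  shelf 1: 120 + 30 = 150
  shelf 2: 110 + 20 + 20 = 150
  shelf 3: 110 + 10 = 120
  shelf 4: 80 + 50 = 130
  shelf 5: 50 + 50 = 100
This matches the lower bound, so 5 is optimal.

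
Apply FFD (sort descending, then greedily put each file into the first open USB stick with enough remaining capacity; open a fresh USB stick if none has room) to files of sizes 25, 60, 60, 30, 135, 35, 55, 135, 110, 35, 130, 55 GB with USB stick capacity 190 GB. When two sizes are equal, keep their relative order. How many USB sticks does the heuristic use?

5

Sorted descending: 135, 135, 130, 110, 60, 60, 55, 55, 35, 35, 30, 25.
  135 → USB stick 1 (new)  [load 135/190]
  135 → USB stick 2 (new)  [load 135/190]
  130 → USB stick 3 (new)  [load 130/190]
  110 → USB stick 4 (new)  [load 110/190]
  60 → USB stick 3  [load 190/190]
  60 → USB stick 4  [load 170/190]
  55 → USB stick 1  [load 190/190]
  55 → USB stick 2  [load 190/190]
  35 → USB stick 5 (new)  [load 35/190]
  35 → USB stick 5  [load 70/190]
  30 → USB stick 5  [load 100/190]
  25 → USB stick 5  [load 125/190]
5 USB sticks opened.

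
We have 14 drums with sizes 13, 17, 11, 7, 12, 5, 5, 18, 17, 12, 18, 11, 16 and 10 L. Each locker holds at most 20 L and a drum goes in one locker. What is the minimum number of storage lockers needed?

Total = 18 + 18 + 17 + 17 + 16 + 13 + 12 + 12 + 11 + 11 + 10 + 7 + 5 + 5 = 172 L.
Lower bound: ⌈172/20⌉ = 9 storage lockers.
Also, 10 drums each exceed 10 L, and no two of those can share a locker, so at least 10 storage lockers are needed.
A packing using 11 storage lockers:
  locker 1: 18 = 18
  locker 2: 18 = 18
  locker 3: 17 = 17
  locker 4: 17 = 17
  locker 5: 16 = 16
  locker 6: 13 + 7 = 20
  locker 7: 12 + 5 = 17
  locker 8: 12 + 5 = 17
  locker 9: 11 = 11
  locker 10: 11 = 11
  locker 11: 10 = 10
No arrangement into 10 storage lockers stays within capacity, so 11 is optimal.

11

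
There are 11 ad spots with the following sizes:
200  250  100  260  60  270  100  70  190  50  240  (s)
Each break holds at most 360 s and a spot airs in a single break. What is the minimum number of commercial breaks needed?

Total = 270 + 260 + 250 + 240 + 200 + 190 + 100 + 100 + 70 + 60 + 50 = 1790 s.
Lower bound: ⌈1790/360⌉ = 5 commercial breaks.
Also, 6 ad spots each exceed 180 s, and no two of those can share a break, so at least 6 commercial breaks are needed.
A packing using 6 commercial breaks:
  break 1: 270 + 70 = 340
  break 2: 260 + 100 = 360
  break 3: 250 + 100 = 350
  break 4: 240 + 60 + 50 = 350
  break 5: 200 = 200
  break 6: 190 = 190
This matches the lower bound, so 6 is optimal.

6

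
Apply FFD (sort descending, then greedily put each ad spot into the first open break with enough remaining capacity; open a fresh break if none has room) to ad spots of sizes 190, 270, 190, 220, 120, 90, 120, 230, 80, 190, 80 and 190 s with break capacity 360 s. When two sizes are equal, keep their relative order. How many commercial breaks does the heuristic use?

Sorted descending: 270, 230, 220, 190, 190, 190, 190, 120, 120, 90, 80, 80.
  270 → break 1 (new)  [load 270/360]
  230 → break 2 (new)  [load 230/360]
  220 → break 3 (new)  [load 220/360]
  190 → break 4 (new)  [load 190/360]
  190 → break 5 (new)  [load 190/360]
  190 → break 6 (new)  [load 190/360]
  190 → break 7 (new)  [load 190/360]
  120 → break 2  [load 350/360]
  120 → break 3  [load 340/360]
  90 → break 1  [load 360/360]
  80 → break 4  [load 270/360]
  80 → break 4  [load 350/360]
7 commercial breaks opened.

7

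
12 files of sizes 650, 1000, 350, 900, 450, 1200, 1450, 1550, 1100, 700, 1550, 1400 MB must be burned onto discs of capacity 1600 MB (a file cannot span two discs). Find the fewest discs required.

9

Total = 1550 + 1550 + 1450 + 1400 + 1200 + 1100 + 1000 + 900 + 700 + 650 + 450 + 350 = 12300 MB.
Lower bound: ⌈12300/1600⌉ = 8 discs.
A packing using 9 discs:
  disc 1: 1550 = 1550
  disc 2: 1550 = 1550
  disc 3: 1450 = 1450
  disc 4: 1400 = 1400
  disc 5: 1200 + 350 = 1550
  disc 6: 1100 + 450 = 1550
  disc 7: 1000 = 1000
  disc 8: 900 + 700 = 1600
  disc 9: 650 = 650
No arrangement into 8 discs stays within capacity, so 9 is optimal.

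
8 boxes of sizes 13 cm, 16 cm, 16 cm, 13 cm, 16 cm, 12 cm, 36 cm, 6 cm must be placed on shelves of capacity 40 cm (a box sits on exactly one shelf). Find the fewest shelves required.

4

Total = 36 + 16 + 16 + 16 + 13 + 13 + 12 + 6 = 128 cm.
Lower bound: ⌈128/40⌉ = 4 shelves.
A packing using 4 shelves:
  shelf 1: 36 = 36
  shelf 2: 16 + 16 + 6 = 38
  shelf 3: 16 + 13 = 29
  shelf 4: 13 + 12 = 25
This matches the lower bound, so 4 is optimal.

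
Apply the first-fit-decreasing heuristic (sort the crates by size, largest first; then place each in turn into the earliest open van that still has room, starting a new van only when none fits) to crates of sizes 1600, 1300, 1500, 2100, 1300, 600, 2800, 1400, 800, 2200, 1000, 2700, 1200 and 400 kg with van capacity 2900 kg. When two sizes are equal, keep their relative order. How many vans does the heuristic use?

Sorted descending: 2800, 2700, 2200, 2100, 1600, 1500, 1400, 1300, 1300, 1200, 1000, 800, 600, 400.
  2800 → van 1 (new)  [load 2800/2900]
  2700 → van 2 (new)  [load 2700/2900]
  2200 → van 3 (new)  [load 2200/2900]
  2100 → van 4 (new)  [load 2100/2900]
  1600 → van 5 (new)  [load 1600/2900]
  1500 → van 6 (new)  [load 1500/2900]
  1400 → van 6  [load 2900/2900]
  1300 → van 5  [load 2900/2900]
  1300 → van 7 (new)  [load 1300/2900]
  1200 → van 7  [load 2500/2900]
  1000 → van 8 (new)  [load 1000/2900]
  800 → van 4  [load 2900/2900]
  600 → van 3  [load 2800/2900]
  400 → van 7  [load 2900/2900]
8 vans opened.

8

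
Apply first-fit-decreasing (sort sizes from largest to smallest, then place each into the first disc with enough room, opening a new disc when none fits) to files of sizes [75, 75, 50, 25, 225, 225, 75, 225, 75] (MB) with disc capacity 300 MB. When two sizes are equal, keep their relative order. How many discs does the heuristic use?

4

Sorted descending: 225, 225, 225, 75, 75, 75, 75, 50, 25.
  225 → disc 1 (new)  [load 225/300]
  225 → disc 2 (new)  [load 225/300]
  225 → disc 3 (new)  [load 225/300]
  75 → disc 1  [load 300/300]
  75 → disc 2  [load 300/300]
  75 → disc 3  [load 300/300]
  75 → disc 4 (new)  [load 75/300]
  50 → disc 4  [load 125/300]
  25 → disc 4  [load 150/300]
4 discs opened.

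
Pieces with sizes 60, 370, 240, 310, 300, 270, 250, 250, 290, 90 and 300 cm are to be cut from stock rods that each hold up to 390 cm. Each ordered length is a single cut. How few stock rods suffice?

Total = 370 + 310 + 300 + 300 + 290 + 270 + 250 + 250 + 240 + 90 + 60 = 2730 cm.
Lower bound: ⌈2730/390⌉ = 7 stock rods.
Also, 9 pieces each exceed 195 cm, and no two of those can share a stock rod, so at least 9 stock rods are needed.
A packing using 9 stock rods:
  stock rod 1: 370 = 370
  stock rod 2: 310 + 60 = 370
  stock rod 3: 300 + 90 = 390
  stock rod 4: 300 = 300
  stock rod 5: 290 = 290
  stock rod 6: 270 = 270
  stock rod 7: 250 = 250
  stock rod 8: 250 = 250
  stock rod 9: 240 = 240
This matches the lower bound, so 9 is optimal.

9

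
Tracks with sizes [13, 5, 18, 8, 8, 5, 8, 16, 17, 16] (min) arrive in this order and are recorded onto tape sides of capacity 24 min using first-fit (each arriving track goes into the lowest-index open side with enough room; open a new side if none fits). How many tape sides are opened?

6

  13 → side 1 (new)  [load 13/24]
  5 → side 1  [load 18/24]
  18 → side 2 (new)  [load 18/24]
  8 → side 3 (new)  [load 8/24]
  8 → side 3  [load 16/24]
  5 → side 1  [load 23/24]
  8 → side 3  [load 24/24]
  16 → side 4 (new)  [load 16/24]
  17 → side 5 (new)  [load 17/24]
  16 → side 6 (new)  [load 16/24]
6 tape sides opened.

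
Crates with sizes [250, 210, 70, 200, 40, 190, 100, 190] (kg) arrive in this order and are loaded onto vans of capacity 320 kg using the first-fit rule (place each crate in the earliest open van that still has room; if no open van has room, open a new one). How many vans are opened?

  250 → van 1 (new)  [load 250/320]
  210 → van 2 (new)  [load 210/320]
  70 → van 1  [load 320/320]
  200 → van 3 (new)  [load 200/320]
  40 → van 2  [load 250/320]
  190 → van 4 (new)  [load 190/320]
  100 → van 3  [load 300/320]
  190 → van 5 (new)  [load 190/320]
5 vans opened.

5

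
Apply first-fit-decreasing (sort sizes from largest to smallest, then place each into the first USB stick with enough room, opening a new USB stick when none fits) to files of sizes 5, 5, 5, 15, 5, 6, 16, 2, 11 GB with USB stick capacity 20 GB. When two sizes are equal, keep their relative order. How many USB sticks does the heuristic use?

4

Sorted descending: 16, 15, 11, 6, 5, 5, 5, 5, 2.
  16 → USB stick 1 (new)  [load 16/20]
  15 → USB stick 2 (new)  [load 15/20]
  11 → USB stick 3 (new)  [load 11/20]
  6 → USB stick 3  [load 17/20]
  5 → USB stick 2  [load 20/20]
  5 → USB stick 4 (new)  [load 5/20]
  5 → USB stick 4  [load 10/20]
  5 → USB stick 4  [load 15/20]
  2 → USB stick 1  [load 18/20]
4 USB sticks opened.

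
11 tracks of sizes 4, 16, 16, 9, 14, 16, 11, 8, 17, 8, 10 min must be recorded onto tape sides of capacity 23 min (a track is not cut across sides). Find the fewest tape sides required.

7

Total = 17 + 16 + 16 + 16 + 14 + 11 + 10 + 9 + 8 + 8 + 4 = 129 min.
Lower bound: ⌈129/23⌉ = 6 tape sides.
A packing using 7 tape sides:
  side 1: 17 + 4 = 21
  side 2: 16 = 16
  side 3: 16 = 16
  side 4: 16 = 16
  side 5: 14 + 9 = 23
  side 6: 11 + 10 = 21
  side 7: 8 + 8 = 16
No arrangement into 6 tape sides stays within capacity, so 7 is optimal.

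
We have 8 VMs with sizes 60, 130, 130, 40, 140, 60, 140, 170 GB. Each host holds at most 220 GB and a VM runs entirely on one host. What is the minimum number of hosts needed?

5

Total = 170 + 140 + 140 + 130 + 130 + 60 + 60 + 40 = 870 GB.
Lower bound: ⌈870/220⌉ = 4 hosts.
Also, 5 VMs each exceed 110 GB, and no two of those can share a host, so at least 5 hosts are needed.
A packing using 5 hosts:
  host 1: 170 + 40 = 210
  host 2: 140 + 60 = 200
  host 3: 140 + 60 = 200
  host 4: 130 = 130
  host 5: 130 = 130
This matches the lower bound, so 5 is optimal.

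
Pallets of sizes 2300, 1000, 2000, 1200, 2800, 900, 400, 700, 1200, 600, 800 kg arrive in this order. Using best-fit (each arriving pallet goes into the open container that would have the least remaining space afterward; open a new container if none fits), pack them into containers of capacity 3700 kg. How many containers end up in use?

  2300 → container 1 (new)  [load 2300/3700]
  1000 → container 1  [load 3300/3700]
  2000 → container 2 (new)  [load 2000/3700]
  1200 → container 2  [load 3200/3700]
  2800 → container 3 (new)  [load 2800/3700]
  900 → container 3  [load 3700/3700]
  400 → container 1  [load 3700/3700]
  700 → container 4 (new)  [load 700/3700]
  1200 → container 4  [load 1900/3700]
  600 → container 4  [load 2500/3700]
  800 → container 4  [load 3300/3700]
4 containers opened.

4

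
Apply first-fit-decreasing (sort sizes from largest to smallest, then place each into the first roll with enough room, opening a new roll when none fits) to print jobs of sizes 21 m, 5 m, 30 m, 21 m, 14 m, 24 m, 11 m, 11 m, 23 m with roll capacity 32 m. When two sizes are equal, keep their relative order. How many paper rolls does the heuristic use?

6

Sorted descending: 30, 24, 23, 21, 21, 14, 11, 11, 5.
  30 → roll 1 (new)  [load 30/32]
  24 → roll 2 (new)  [load 24/32]
  23 → roll 3 (new)  [load 23/32]
  21 → roll 4 (new)  [load 21/32]
  21 → roll 5 (new)  [load 21/32]
  14 → roll 6 (new)  [load 14/32]
  11 → roll 4  [load 32/32]
  11 → roll 5  [load 32/32]
  5 → roll 2  [load 29/32]
6 paper rolls opened.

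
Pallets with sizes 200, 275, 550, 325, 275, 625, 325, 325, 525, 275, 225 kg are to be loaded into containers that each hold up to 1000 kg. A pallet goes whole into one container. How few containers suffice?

5

Total = 625 + 550 + 525 + 325 + 325 + 325 + 275 + 275 + 275 + 225 + 200 = 3925 kg.
Lower bound: ⌈3925/1000⌉ = 4 containers.
A packing using 5 containers:
  container 1: 625 + 325 = 950
  container 2: 550 + 325 = 875
  container 3: 525 + 325 = 850
  container 4: 275 + 275 + 275 = 825
  container 5: 225 + 200 = 425
No arrangement into 4 containers stays within capacity, so 5 is optimal.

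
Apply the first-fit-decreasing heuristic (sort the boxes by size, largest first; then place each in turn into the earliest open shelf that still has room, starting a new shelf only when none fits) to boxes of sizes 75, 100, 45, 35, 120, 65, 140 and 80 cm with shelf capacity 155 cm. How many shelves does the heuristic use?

Sorted descending: 140, 120, 100, 80, 75, 65, 45, 35.
  140 → shelf 1 (new)  [load 140/155]
  120 → shelf 2 (new)  [load 120/155]
  100 → shelf 3 (new)  [load 100/155]
  80 → shelf 4 (new)  [load 80/155]
  75 → shelf 4  [load 155/155]
  65 → shelf 5 (new)  [load 65/155]
  45 → shelf 3  [load 145/155]
  35 → shelf 2  [load 155/155]
5 shelves opened.

5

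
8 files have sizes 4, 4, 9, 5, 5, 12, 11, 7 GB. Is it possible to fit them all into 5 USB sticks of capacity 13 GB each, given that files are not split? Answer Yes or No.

A valid assignment using 5 USB sticks:
  USB stick 1: 12 = 12
  USB stick 2: 11 = 11
  USB stick 3: 9 + 4 = 13
  USB stick 4: 7 + 5 = 12
  USB stick 5: 5 + 4 = 9
Every load is within 13 GB, so 5 USB sticks suffice.

Yes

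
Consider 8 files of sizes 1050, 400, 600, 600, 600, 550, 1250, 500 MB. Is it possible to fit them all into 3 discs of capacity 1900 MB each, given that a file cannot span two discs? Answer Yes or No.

Total = 5550 MB; ⌈5550/1900⌉ = 3.
The bound of 3 does not rule out 3, but exhaustive search shows no assignment into 3 discs of capacity 1900 MB exists — the minimum is 4.

No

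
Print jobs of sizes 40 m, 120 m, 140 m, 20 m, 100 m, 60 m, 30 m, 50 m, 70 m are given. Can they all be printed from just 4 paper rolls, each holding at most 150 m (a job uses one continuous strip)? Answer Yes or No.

Total = 630 m; ⌈630/150⌉ = 5.
At least 5 paper rolls are required, but only 4 are allowed.

No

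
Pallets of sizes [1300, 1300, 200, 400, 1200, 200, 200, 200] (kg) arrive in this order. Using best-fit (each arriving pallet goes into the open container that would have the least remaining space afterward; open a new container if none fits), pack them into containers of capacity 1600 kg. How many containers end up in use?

4

  1300 → container 1 (new)  [load 1300/1600]
  1300 → container 2 (new)  [load 1300/1600]
  200 → container 1  [load 1500/1600]
  400 → container 3 (new)  [load 400/1600]
  1200 → container 3  [load 1600/1600]
  200 → container 2  [load 1500/1600]
  200 → container 4 (new)  [load 200/1600]
  200 → container 4  [load 400/1600]
4 containers opened.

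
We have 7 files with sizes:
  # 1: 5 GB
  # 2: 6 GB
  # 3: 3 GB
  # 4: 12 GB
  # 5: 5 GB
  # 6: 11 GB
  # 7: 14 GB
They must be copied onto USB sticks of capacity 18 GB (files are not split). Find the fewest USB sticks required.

Total = 14 + 12 + 11 + 6 + 5 + 5 + 3 = 56 GB.
Lower bound: ⌈56/18⌉ = 4 USB sticks.
A packing using 4 USB sticks:
  USB stick 1: 14 + 3 = 17
  USB stick 2: 12 + 6 = 18
  USB stick 3: 11 + 5 = 16
  USB stick 4: 5 = 5
This matches the lower bound, so 4 is optimal.

4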